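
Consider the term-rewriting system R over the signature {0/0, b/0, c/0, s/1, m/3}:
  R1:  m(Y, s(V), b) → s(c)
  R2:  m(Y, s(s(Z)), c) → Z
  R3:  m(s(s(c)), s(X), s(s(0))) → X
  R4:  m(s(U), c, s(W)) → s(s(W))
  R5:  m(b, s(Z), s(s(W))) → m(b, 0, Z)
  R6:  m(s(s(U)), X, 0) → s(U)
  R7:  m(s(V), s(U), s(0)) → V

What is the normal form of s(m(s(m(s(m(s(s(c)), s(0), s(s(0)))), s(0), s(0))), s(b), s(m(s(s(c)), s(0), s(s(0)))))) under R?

1. s(m(s(m(s(m(s(s(c)), s(0), s(s(0)))), s(0), s(0))), s(b), s(m(s(s(c)), s(0), s(s(0))))))  →  s(m(s(m(s(s(c)), s(0), s(s(0)))), s(b), s(m(s(s(c)), s(0), s(s(0))))))   [R7 at 1.1.1]
2. s(m(s(m(s(s(c)), s(0), s(s(0)))), s(b), s(m(s(s(c)), s(0), s(s(0))))))  →  s(m(s(0), s(b), s(m(s(s(c)), s(0), s(s(0))))))   [R3 at 1.1.1]
3. s(m(s(0), s(b), s(m(s(s(c)), s(0), s(s(0))))))  →  s(m(s(0), s(b), s(0)))   [R3 at 1.3.1]
4. s(m(s(0), s(b), s(0)))  →  s(0)   [R7 at 1]

s(0)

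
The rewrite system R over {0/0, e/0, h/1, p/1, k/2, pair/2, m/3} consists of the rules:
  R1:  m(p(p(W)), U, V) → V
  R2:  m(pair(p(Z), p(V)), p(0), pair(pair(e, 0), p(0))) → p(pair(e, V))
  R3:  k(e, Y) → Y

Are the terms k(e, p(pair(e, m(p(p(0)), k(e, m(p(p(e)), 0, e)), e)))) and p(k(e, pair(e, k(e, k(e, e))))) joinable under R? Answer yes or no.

Reduce t₁ = k(e, p(pair(e, m(p(p(0)), k(e, m(p(p(e)), 0, e)), e)))):
1. k(e, p(pair(e, m(p(p(0)), k(e, m(p(p(e)), 0, e)), e))))  →  p(pair(e, m(p(p(0)), k(e, m(p(p(e)), 0, e)), e)))   [R3 at ε]
2. p(pair(e, m(p(p(0)), k(e, m(p(p(e)), 0, e)), e)))  →  p(pair(e, e))   [R1 at 1.2]

Reduce t₂ = p(k(e, pair(e, k(e, k(e, e))))):
1. p(k(e, pair(e, k(e, k(e, e)))))  →  p(pair(e, k(e, k(e, e))))   [R3 at 1]
2. p(pair(e, k(e, k(e, e))))  →  p(pair(e, k(e, e)))   [R3 at 1.2]
3. p(pair(e, k(e, e)))  →  p(pair(e, e))   [R3 at 1.2]

yes — NF(t₁) = p(pair(e, e)), NF(t₂) = p(pair(e, e))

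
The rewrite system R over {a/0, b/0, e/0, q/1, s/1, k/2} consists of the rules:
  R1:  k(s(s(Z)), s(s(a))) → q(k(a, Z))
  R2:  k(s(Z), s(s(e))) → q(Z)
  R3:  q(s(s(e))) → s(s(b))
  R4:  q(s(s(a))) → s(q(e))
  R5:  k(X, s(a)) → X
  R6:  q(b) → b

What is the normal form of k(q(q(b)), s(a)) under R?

b

1. k(q(q(b)), s(a))  →  q(q(b))   [R5 at ε]
2. q(q(b))  →  q(b)   [R6 at 1]
3. q(b)  →  b   [R6 at ε]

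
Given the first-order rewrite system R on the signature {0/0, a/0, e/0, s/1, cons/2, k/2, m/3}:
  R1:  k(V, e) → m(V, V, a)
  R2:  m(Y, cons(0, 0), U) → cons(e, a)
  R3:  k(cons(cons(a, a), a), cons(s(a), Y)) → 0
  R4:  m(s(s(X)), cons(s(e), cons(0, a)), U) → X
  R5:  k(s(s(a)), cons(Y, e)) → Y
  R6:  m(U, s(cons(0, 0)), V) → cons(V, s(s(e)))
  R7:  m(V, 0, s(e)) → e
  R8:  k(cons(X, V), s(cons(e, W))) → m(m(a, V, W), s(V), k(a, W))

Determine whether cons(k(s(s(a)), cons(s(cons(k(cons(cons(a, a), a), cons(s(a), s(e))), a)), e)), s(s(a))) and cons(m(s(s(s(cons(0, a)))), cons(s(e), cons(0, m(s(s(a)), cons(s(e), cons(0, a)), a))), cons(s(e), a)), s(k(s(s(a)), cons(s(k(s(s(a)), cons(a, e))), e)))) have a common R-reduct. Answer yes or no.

yes — NF(t₁) = cons(s(cons(0, a)), s(s(a))), NF(t₂) = cons(s(cons(0, a)), s(s(a)))

Reduce t₁ = cons(k(s(s(a)), cons(s(cons(k(cons(cons(a, a), a), cons(s(a), s(e))), a)), e)), s(s(a))):
1. cons(k(s(s(a)), cons(s(cons(k(cons(cons(a, a), a), cons(s(a), s(e))), a)), e)), s(s(a)))  →  cons(s(cons(k(cons(cons(a, a), a), cons(s(a), s(e))), a)), s(s(a)))   [R5 at 1]
2. cons(s(cons(k(cons(cons(a, a), a), cons(s(a), s(e))), a)), s(s(a)))  →  cons(s(cons(0, a)), s(s(a)))   [R3 at 1.1.1]

Reduce t₂ = cons(m(s(s(s(cons(0, a)))), cons(s(e), cons(0, m(s(s(a)), cons(s(e), cons(0, a)), a))), cons(s(e), a)), s(k(s(s(a)), cons(s(k(s(s(a)), cons(a, e))), e)))):
1. cons(m(s(s(s(cons(0, a)))), cons(s(e), cons(0, m(s(s(a)), cons(s(e), cons(0, a)), a))), cons(s(e), a)), s(k(s(s(a)), cons(s(k(s(s(a)), cons(a, e))), e))))  →  cons(m(s(s(s(cons(0, a)))), cons(s(e), cons(0, a)), cons(s(e), a)), s(k(s(s(a)), cons(s(k(s(s(a)), cons(a, e))), e))))   [R4 at 1.2.2.2]
2. cons(m(s(s(s(cons(0, a)))), cons(s(e), cons(0, a)), cons(s(e), a)), s(k(s(s(a)), cons(s(k(s(s(a)), cons(a, e))), e))))  →  cons(s(cons(0, a)), s(k(s(s(a)), cons(s(k(s(s(a)), cons(a, e))), e))))   [R4 at 1]
3. cons(s(cons(0, a)), s(k(s(s(a)), cons(s(k(s(s(a)), cons(a, e))), e))))  →  cons(s(cons(0, a)), s(s(k(s(s(a)), cons(a, e)))))   [R5 at 2.1]
4. cons(s(cons(0, a)), s(s(k(s(s(a)), cons(a, e)))))  →  cons(s(cons(0, a)), s(s(a)))   [R5 at 2.1.1]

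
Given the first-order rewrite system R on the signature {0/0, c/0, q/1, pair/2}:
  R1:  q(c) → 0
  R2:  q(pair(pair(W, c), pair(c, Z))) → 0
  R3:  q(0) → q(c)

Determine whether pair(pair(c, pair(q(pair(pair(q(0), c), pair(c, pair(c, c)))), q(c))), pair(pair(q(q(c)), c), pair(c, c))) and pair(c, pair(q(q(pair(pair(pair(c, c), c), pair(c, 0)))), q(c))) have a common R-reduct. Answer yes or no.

no — NF(t₁) = pair(pair(c, pair(0, 0)), pair(pair(0, c), pair(c, c))), NF(t₂) = pair(c, pair(0, 0))

Reduce t₁ = pair(pair(c, pair(q(pair(pair(q(0), c), pair(c, pair(c, c)))), q(c))), pair(pair(q(q(c)), c), pair(c, c))):
1. pair(pair(c, pair(q(pair(pair(q(0), c), pair(c, pair(c, c)))), q(c))), pair(pair(q(q(c)), c), pair(c, c)))  →  pair(pair(c, pair(0, q(c))), pair(pair(q(q(c)), c), pair(c, c)))   [R2 at 1.2.1]
2. pair(pair(c, pair(0, q(c))), pair(pair(q(q(c)), c), pair(c, c)))  →  pair(pair(c, pair(0, 0)), pair(pair(q(q(c)), c), pair(c, c)))   [R1 at 1.2.2]
3. pair(pair(c, pair(0, 0)), pair(pair(q(q(c)), c), pair(c, c)))  →  pair(pair(c, pair(0, 0)), pair(pair(q(0), c), pair(c, c)))   [R1 at 2.1.1.1]
4. pair(pair(c, pair(0, 0)), pair(pair(q(0), c), pair(c, c)))  →  pair(pair(c, pair(0, 0)), pair(pair(q(c), c), pair(c, c)))   [R3 at 2.1.1]
5. pair(pair(c, pair(0, 0)), pair(pair(q(c), c), pair(c, c)))  →  pair(pair(c, pair(0, 0)), pair(pair(0, c), pair(c, c)))   [R1 at 2.1.1]

Reduce t₂ = pair(c, pair(q(q(pair(pair(pair(c, c), c), pair(c, 0)))), q(c))):
1. pair(c, pair(q(q(pair(pair(pair(c, c), c), pair(c, 0)))), q(c)))  →  pair(c, pair(q(0), q(c)))   [R2 at 2.1.1]
2. pair(c, pair(q(0), q(c)))  →  pair(c, pair(q(c), q(c)))   [R3 at 2.1]
3. pair(c, pair(q(c), q(c)))  →  pair(c, pair(0, q(c)))   [R1 at 2.1]
4. pair(c, pair(0, q(c)))  →  pair(c, pair(0, 0))   [R1 at 2.2]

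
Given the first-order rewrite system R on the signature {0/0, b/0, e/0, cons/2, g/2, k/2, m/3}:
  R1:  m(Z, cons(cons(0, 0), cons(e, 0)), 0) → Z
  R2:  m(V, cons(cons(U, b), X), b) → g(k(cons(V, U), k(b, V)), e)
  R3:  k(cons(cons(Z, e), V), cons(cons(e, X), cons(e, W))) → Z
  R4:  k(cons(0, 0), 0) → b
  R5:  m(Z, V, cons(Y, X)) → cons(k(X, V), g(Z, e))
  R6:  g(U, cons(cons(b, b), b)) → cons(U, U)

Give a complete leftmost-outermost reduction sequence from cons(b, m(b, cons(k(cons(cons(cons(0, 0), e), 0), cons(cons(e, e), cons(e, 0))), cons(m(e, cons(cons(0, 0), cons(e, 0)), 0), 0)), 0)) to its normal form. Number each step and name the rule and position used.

1. cons(b, m(b, cons(k(cons(cons(cons(0, 0), e), 0), cons(cons(e, e), cons(e, 0))), cons(m(e, cons(cons(0, 0), cons(e, 0)), 0), 0)), 0))  →  cons(b, m(b, cons(cons(0, 0), cons(m(e, cons(cons(0, 0), cons(e, 0)), 0), 0)), 0))   [R3 at 2.2.1]
2. cons(b, m(b, cons(cons(0, 0), cons(m(e, cons(cons(0, 0), cons(e, 0)), 0), 0)), 0))  →  cons(b, m(b, cons(cons(0, 0), cons(e, 0)), 0))   [R1 at 2.2.2.1]
3. cons(b, m(b, cons(cons(0, 0), cons(e, 0)), 0))  →  cons(b, b)   [R1 at 2]

cons(b, b)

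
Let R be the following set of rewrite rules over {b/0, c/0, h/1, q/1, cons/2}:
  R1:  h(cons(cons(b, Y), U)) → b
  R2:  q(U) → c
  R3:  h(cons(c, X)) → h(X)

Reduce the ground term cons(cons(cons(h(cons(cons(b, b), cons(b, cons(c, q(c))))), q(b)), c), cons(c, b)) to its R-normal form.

cons(cons(cons(b, c), c), cons(c, b))

1. cons(cons(cons(h(cons(cons(b, b), cons(b, cons(c, q(c))))), q(b)), c), cons(c, b))  →  cons(cons(cons(b, q(b)), c), cons(c, b))   [R1 at 1.1.1]
2. cons(cons(cons(b, q(b)), c), cons(c, b))  →  cons(cons(cons(b, c), c), cons(c, b))   [R2 at 1.1.2]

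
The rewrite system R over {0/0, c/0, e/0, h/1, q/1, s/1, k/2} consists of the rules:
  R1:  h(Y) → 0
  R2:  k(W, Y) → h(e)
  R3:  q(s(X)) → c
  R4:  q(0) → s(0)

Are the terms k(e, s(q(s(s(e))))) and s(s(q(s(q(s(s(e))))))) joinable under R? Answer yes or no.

no — NF(t₁) = 0, NF(t₂) = s(s(c))

Reduce t₁ = k(e, s(q(s(s(e))))):
1. k(e, s(q(s(s(e)))))  →  h(e)   [R2 at ε]
2. h(e)  →  0   [R1 at ε]

Reduce t₂ = s(s(q(s(q(s(s(e))))))):
1. s(s(q(s(q(s(s(e)))))))  →  s(s(c))   [R3 at 1.1]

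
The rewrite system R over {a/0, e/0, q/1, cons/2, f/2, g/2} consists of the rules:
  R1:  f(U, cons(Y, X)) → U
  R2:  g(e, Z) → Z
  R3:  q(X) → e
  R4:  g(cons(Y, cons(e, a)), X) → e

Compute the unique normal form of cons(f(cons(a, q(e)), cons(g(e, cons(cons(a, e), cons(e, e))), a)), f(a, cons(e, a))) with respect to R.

cons(cons(a, e), a)

1. cons(f(cons(a, q(e)), cons(g(e, cons(cons(a, e), cons(e, e))), a)), f(a, cons(e, a)))  →  cons(cons(a, q(e)), f(a, cons(e, a)))   [R1 at 1]
2. cons(cons(a, q(e)), f(a, cons(e, a)))  →  cons(cons(a, e), f(a, cons(e, a)))   [R3 at 1.2]
3. cons(cons(a, e), f(a, cons(e, a)))  →  cons(cons(a, e), a)   [R1 at 2]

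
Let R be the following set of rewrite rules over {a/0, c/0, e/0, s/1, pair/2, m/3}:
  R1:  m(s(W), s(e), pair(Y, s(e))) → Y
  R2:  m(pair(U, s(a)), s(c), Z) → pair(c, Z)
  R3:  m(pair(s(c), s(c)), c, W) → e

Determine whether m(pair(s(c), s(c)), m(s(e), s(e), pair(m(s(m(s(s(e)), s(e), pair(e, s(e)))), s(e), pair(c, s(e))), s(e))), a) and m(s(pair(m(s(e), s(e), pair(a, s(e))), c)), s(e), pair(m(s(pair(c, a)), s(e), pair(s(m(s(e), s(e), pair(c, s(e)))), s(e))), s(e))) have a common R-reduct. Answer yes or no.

Reduce t₁ = m(pair(s(c), s(c)), m(s(e), s(e), pair(m(s(m(s(s(e)), s(e), pair(e, s(e)))), s(e), pair(c, s(e))), s(e))), a):
1. m(pair(s(c), s(c)), m(s(e), s(e), pair(m(s(m(s(s(e)), s(e), pair(e, s(e)))), s(e), pair(c, s(e))), s(e))), a)  →  m(pair(s(c), s(c)), m(s(m(s(s(e)), s(e), pair(e, s(e)))), s(e), pair(c, s(e))), a)   [R1 at 2]
2. m(pair(s(c), s(c)), m(s(m(s(s(e)), s(e), pair(e, s(e)))), s(e), pair(c, s(e))), a)  →  m(pair(s(c), s(c)), c, a)   [R1 at 2]
3. m(pair(s(c), s(c)), c, a)  →  e   [R3 at ε]

Reduce t₂ = m(s(pair(m(s(e), s(e), pair(a, s(e))), c)), s(e), pair(m(s(pair(c, a)), s(e), pair(s(m(s(e), s(e), pair(c, s(e)))), s(e))), s(e))):
1. m(s(pair(m(s(e), s(e), pair(a, s(e))), c)), s(e), pair(m(s(pair(c, a)), s(e), pair(s(m(s(e), s(e), pair(c, s(e)))), s(e))), s(e)))  →  m(s(pair(c, a)), s(e), pair(s(m(s(e), s(e), pair(c, s(e)))), s(e)))   [R1 at ε]
2. m(s(pair(c, a)), s(e), pair(s(m(s(e), s(e), pair(c, s(e)))), s(e)))  →  s(m(s(e), s(e), pair(c, s(e))))   [R1 at ε]
3. s(m(s(e), s(e), pair(c, s(e))))  →  s(c)   [R1 at 1]

no — NF(t₁) = e, NF(t₂) = s(c)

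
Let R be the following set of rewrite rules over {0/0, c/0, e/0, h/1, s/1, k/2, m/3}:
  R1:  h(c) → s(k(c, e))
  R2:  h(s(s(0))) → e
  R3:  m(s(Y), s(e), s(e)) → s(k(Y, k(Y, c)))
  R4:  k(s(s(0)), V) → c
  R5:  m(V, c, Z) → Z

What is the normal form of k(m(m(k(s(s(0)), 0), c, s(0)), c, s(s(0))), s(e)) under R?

c

1. k(m(m(k(s(s(0)), 0), c, s(0)), c, s(s(0))), s(e))  →  k(s(s(0)), s(e))   [R5 at 1]
2. k(s(s(0)), s(e))  →  c   [R4 at ε]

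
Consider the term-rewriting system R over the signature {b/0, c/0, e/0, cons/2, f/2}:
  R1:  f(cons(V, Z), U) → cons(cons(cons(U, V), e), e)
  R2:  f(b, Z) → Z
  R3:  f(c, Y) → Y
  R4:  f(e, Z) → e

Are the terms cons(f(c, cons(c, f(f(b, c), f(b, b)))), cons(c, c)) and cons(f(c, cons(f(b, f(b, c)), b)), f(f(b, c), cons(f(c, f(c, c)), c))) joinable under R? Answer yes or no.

Reduce t₁ = cons(f(c, cons(c, f(f(b, c), f(b, b)))), cons(c, c)):
1. cons(f(c, cons(c, f(f(b, c), f(b, b)))), cons(c, c))  →  cons(cons(c, f(f(b, c), f(b, b))), cons(c, c))   [R3 at 1]
2. cons(cons(c, f(f(b, c), f(b, b))), cons(c, c))  →  cons(cons(c, f(c, f(b, b))), cons(c, c))   [R2 at 1.2.1]
3. cons(cons(c, f(c, f(b, b))), cons(c, c))  →  cons(cons(c, f(b, b)), cons(c, c))   [R3 at 1.2]
4. cons(cons(c, f(b, b)), cons(c, c))  →  cons(cons(c, b), cons(c, c))   [R2 at 1.2]

Reduce t₂ = cons(f(c, cons(f(b, f(b, c)), b)), f(f(b, c), cons(f(c, f(c, c)), c))):
1. cons(f(c, cons(f(b, f(b, c)), b)), f(f(b, c), cons(f(c, f(c, c)), c)))  →  cons(cons(f(b, f(b, c)), b), f(f(b, c), cons(f(c, f(c, c)), c)))   [R3 at 1]
2. cons(cons(f(b, f(b, c)), b), f(f(b, c), cons(f(c, f(c, c)), c)))  →  cons(cons(f(b, c), b), f(f(b, c), cons(f(c, f(c, c)), c)))   [R2 at 1.1]
3. cons(cons(f(b, c), b), f(f(b, c), cons(f(c, f(c, c)), c)))  →  cons(cons(c, b), f(f(b, c), cons(f(c, f(c, c)), c)))   [R2 at 1.1]
4. cons(cons(c, b), f(f(b, c), cons(f(c, f(c, c)), c)))  →  cons(cons(c, b), f(c, cons(f(c, f(c, c)), c)))   [R2 at 2.1]
5. cons(cons(c, b), f(c, cons(f(c, f(c, c)), c)))  →  cons(cons(c, b), cons(f(c, f(c, c)), c))   [R3 at 2]
6. cons(cons(c, b), cons(f(c, f(c, c)), c))  →  cons(cons(c, b), cons(f(c, c), c))   [R3 at 2.1]
7. cons(cons(c, b), cons(f(c, c), c))  →  cons(cons(c, b), cons(c, c))   [R3 at 2.1]

yes — NF(t₁) = cons(cons(c, b), cons(c, c)), NF(t₂) = cons(cons(c, b), cons(c, c))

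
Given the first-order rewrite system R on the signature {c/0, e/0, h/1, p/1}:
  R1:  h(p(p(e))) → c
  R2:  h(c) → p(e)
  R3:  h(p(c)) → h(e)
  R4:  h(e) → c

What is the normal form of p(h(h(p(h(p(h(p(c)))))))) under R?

1. p(h(h(p(h(p(h(p(c))))))))  →  p(h(h(p(h(p(h(e)))))))   [R3 at 1.1.1.1.1.1]
2. p(h(h(p(h(p(h(e)))))))  →  p(h(h(p(h(p(c))))))   [R4 at 1.1.1.1.1.1]
3. p(h(h(p(h(p(c))))))  →  p(h(h(p(h(e)))))   [R3 at 1.1.1.1]
4. p(h(h(p(h(e)))))  →  p(h(h(p(c))))   [R4 at 1.1.1.1]
5. p(h(h(p(c))))  →  p(h(h(e)))   [R3 at 1.1]
6. p(h(h(e)))  →  p(h(c))   [R4 at 1.1]
7. p(h(c))  →  p(p(e))   [R2 at 1]

p(p(e))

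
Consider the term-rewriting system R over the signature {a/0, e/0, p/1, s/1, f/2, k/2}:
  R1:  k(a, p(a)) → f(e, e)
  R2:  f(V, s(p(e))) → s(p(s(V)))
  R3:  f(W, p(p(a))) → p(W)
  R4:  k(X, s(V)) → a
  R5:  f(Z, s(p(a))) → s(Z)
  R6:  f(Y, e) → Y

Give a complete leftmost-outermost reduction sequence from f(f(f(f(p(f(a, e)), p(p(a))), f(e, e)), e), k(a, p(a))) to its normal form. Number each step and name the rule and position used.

1. f(f(f(f(p(f(a, e)), p(p(a))), f(e, e)), e), k(a, p(a)))  →  f(f(f(p(f(a, e)), p(p(a))), f(e, e)), k(a, p(a)))   [R6 at 1]
2. f(f(f(p(f(a, e)), p(p(a))), f(e, e)), k(a, p(a)))  →  f(f(p(p(f(a, e))), f(e, e)), k(a, p(a)))   [R3 at 1.1]
3. f(f(p(p(f(a, e))), f(e, e)), k(a, p(a)))  →  f(f(p(p(a)), f(e, e)), k(a, p(a)))   [R6 at 1.1.1.1]
4. f(f(p(p(a)), f(e, e)), k(a, p(a)))  →  f(f(p(p(a)), e), k(a, p(a)))   [R6 at 1.2]
5. f(f(p(p(a)), e), k(a, p(a)))  →  f(p(p(a)), k(a, p(a)))   [R6 at 1]
6. f(p(p(a)), k(a, p(a)))  →  f(p(p(a)), f(e, e))   [R1 at 2]
7. f(p(p(a)), f(e, e))  →  f(p(p(a)), e)   [R6 at 2]
8. f(p(p(a)), e)  →  p(p(a))   [R6 at ε]

p(p(a))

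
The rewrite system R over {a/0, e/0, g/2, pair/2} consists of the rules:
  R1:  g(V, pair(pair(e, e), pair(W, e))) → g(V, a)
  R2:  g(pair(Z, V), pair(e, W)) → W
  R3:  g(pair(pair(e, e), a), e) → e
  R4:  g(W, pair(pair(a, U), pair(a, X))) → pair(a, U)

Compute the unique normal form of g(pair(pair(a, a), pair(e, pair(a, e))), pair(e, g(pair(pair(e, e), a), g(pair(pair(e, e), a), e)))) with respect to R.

e

1. g(pair(pair(a, a), pair(e, pair(a, e))), pair(e, g(pair(pair(e, e), a), g(pair(pair(e, e), a), e))))  →  g(pair(pair(e, e), a), g(pair(pair(e, e), a), e))   [R2 at ε]
2. g(pair(pair(e, e), a), g(pair(pair(e, e), a), e))  →  g(pair(pair(e, e), a), e)   [R3 at 2]
3. g(pair(pair(e, e), a), e)  →  e   [R3 at ε]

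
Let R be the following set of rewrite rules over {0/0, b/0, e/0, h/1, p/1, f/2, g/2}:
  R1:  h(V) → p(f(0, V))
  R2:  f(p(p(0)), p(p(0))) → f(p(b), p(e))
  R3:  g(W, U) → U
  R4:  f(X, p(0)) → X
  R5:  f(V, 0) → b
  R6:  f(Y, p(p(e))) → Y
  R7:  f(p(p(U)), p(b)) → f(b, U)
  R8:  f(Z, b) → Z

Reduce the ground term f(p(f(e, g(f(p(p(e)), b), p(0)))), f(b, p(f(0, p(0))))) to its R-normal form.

p(e)

1. f(p(f(e, g(f(p(p(e)), b), p(0)))), f(b, p(f(0, p(0)))))  →  f(p(f(e, p(0))), f(b, p(f(0, p(0)))))   [R3 at 1.1.2]
2. f(p(f(e, p(0))), f(b, p(f(0, p(0)))))  →  f(p(e), f(b, p(f(0, p(0)))))   [R4 at 1.1]
3. f(p(e), f(b, p(f(0, p(0)))))  →  f(p(e), f(b, p(0)))   [R4 at 2.2.1]
4. f(p(e), f(b, p(0)))  →  f(p(e), b)   [R4 at 2]
5. f(p(e), b)  →  p(e)   [R8 at ε]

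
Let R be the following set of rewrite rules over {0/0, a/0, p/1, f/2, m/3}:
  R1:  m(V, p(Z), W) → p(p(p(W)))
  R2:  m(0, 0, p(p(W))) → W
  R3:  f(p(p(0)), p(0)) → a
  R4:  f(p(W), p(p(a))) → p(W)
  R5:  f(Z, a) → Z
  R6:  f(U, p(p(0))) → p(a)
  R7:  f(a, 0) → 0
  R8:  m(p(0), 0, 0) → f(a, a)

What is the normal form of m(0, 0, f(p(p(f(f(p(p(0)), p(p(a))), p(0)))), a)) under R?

1. m(0, 0, f(p(p(f(f(p(p(0)), p(p(a))), p(0)))), a))  →  m(0, 0, p(p(f(f(p(p(0)), p(p(a))), p(0)))))   [R5 at 3]
2. m(0, 0, p(p(f(f(p(p(0)), p(p(a))), p(0)))))  →  f(f(p(p(0)), p(p(a))), p(0))   [R2 at ε]
3. f(f(p(p(0)), p(p(a))), p(0))  →  f(p(p(0)), p(0))   [R4 at 1]
4. f(p(p(0)), p(0))  →  a   [R3 at ε]

a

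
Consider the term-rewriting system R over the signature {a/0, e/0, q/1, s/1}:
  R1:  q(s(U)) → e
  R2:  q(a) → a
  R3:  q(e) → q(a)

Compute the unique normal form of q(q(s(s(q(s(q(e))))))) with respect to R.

1. q(q(s(s(q(s(q(e)))))))  →  q(e)   [R1 at 1]
2. q(e)  →  q(a)   [R3 at ε]
3. q(a)  →  a   [R2 at ε]

a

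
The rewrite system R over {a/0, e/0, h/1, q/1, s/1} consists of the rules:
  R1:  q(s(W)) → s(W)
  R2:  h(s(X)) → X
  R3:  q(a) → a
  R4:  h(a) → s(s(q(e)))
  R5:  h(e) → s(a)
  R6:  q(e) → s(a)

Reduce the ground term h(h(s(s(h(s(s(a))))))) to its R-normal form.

s(a)

1. h(h(s(s(h(s(s(a)))))))  →  h(s(h(s(s(a)))))   [R2 at 1]
2. h(s(h(s(s(a)))))  →  h(s(s(a)))   [R2 at ε]
3. h(s(s(a)))  →  s(a)   [R2 at ε]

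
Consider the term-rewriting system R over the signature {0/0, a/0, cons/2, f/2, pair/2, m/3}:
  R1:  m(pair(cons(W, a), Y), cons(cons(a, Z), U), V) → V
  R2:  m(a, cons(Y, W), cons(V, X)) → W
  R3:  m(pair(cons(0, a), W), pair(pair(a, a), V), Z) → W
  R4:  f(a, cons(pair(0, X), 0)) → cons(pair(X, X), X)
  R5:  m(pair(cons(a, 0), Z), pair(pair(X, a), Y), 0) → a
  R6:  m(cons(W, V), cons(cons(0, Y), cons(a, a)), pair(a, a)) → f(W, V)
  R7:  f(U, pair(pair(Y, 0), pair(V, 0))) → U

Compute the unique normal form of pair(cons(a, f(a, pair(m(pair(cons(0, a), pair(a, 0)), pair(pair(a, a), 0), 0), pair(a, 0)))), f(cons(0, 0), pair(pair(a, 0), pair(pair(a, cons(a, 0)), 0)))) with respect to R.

1. pair(cons(a, f(a, pair(m(pair(cons(0, a), pair(a, 0)), pair(pair(a, a), 0), 0), pair(a, 0)))), f(cons(0, 0), pair(pair(a, 0), pair(pair(a, cons(a, 0)), 0))))  →  pair(cons(a, f(a, pair(pair(a, 0), pair(a, 0)))), f(cons(0, 0), pair(pair(a, 0), pair(pair(a, cons(a, 0)), 0))))   [R3 at 1.2.2.1]
2. pair(cons(a, f(a, pair(pair(a, 0), pair(a, 0)))), f(cons(0, 0), pair(pair(a, 0), pair(pair(a, cons(a, 0)), 0))))  →  pair(cons(a, a), f(cons(0, 0), pair(pair(a, 0), pair(pair(a, cons(a, 0)), 0))))   [R7 at 1.2]
3. pair(cons(a, a), f(cons(0, 0), pair(pair(a, 0), pair(pair(a, cons(a, 0)), 0))))  →  pair(cons(a, a), cons(0, 0))   [R7 at 2]

pair(cons(a, a), cons(0, 0))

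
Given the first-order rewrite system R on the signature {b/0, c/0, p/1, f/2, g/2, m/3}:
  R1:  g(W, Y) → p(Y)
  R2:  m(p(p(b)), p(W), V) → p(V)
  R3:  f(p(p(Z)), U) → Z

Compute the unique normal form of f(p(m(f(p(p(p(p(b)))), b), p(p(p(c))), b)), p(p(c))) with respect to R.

1. f(p(m(f(p(p(p(p(b)))), b), p(p(p(c))), b)), p(p(c)))  →  f(p(m(p(p(b)), p(p(p(c))), b)), p(p(c)))   [R3 at 1.1.1]
2. f(p(m(p(p(b)), p(p(p(c))), b)), p(p(c)))  →  f(p(p(b)), p(p(c)))   [R2 at 1.1]
3. f(p(p(b)), p(p(c)))  →  b   [R3 at ε]

b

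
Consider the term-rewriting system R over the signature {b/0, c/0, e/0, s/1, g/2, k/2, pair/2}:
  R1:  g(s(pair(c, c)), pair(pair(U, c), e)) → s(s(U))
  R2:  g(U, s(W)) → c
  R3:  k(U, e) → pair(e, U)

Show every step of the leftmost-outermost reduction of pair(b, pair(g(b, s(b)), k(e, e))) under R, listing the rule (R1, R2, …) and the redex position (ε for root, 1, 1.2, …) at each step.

1. pair(b, pair(g(b, s(b)), k(e, e)))  →  pair(b, pair(c, k(e, e)))   [R2 at 2.1]
2. pair(b, pair(c, k(e, e)))  →  pair(b, pair(c, pair(e, e)))   [R3 at 2.2]

pair(b, pair(c, pair(e, e)))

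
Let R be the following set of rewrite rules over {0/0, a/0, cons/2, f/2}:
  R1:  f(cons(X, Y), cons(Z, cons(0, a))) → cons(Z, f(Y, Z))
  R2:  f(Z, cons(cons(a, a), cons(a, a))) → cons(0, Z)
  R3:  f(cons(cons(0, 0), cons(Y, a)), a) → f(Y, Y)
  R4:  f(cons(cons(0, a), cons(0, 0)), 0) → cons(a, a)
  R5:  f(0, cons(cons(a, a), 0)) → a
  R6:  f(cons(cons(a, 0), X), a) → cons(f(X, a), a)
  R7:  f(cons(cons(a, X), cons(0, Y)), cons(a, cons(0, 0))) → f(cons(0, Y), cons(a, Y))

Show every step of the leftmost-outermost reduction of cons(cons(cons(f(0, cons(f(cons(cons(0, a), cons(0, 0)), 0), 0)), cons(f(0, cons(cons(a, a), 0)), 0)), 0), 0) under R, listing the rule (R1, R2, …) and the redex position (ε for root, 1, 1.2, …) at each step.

cons(cons(cons(a, cons(a, 0)), 0), 0)

1. cons(cons(cons(f(0, cons(f(cons(cons(0, a), cons(0, 0)), 0), 0)), cons(f(0, cons(cons(a, a), 0)), 0)), 0), 0)  →  cons(cons(cons(f(0, cons(cons(a, a), 0)), cons(f(0, cons(cons(a, a), 0)), 0)), 0), 0)   [R4 at 1.1.1.2.1]
2. cons(cons(cons(f(0, cons(cons(a, a), 0)), cons(f(0, cons(cons(a, a), 0)), 0)), 0), 0)  →  cons(cons(cons(a, cons(f(0, cons(cons(a, a), 0)), 0)), 0), 0)   [R5 at 1.1.1]
3. cons(cons(cons(a, cons(f(0, cons(cons(a, a), 0)), 0)), 0), 0)  →  cons(cons(cons(a, cons(a, 0)), 0), 0)   [R5 at 1.1.2.1]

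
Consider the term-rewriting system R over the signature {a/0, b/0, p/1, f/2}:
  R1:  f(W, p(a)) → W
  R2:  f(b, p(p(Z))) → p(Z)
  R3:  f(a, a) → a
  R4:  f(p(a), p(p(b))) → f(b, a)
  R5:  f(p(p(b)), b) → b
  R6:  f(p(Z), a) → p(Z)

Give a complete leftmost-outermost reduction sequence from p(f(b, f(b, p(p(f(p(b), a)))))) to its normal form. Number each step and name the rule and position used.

1. p(f(b, f(b, p(p(f(p(b), a))))))  →  p(f(b, p(f(p(b), a))))   [R2 at 1.2]
2. p(f(b, p(f(p(b), a))))  →  p(f(b, p(p(b))))   [R6 at 1.2.1]
3. p(f(b, p(p(b))))  →  p(p(b))   [R2 at 1]

p(p(b))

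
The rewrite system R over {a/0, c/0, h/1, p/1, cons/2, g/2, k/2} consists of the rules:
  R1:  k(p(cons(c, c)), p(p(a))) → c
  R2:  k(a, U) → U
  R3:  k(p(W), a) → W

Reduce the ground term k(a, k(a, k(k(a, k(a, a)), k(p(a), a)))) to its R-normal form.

1. k(a, k(a, k(k(a, k(a, a)), k(p(a), a))))  →  k(a, k(k(a, k(a, a)), k(p(a), a)))   [R2 at ε]
2. k(a, k(k(a, k(a, a)), k(p(a), a)))  →  k(k(a, k(a, a)), k(p(a), a))   [R2 at ε]
3. k(k(a, k(a, a)), k(p(a), a))  →  k(k(a, a), k(p(a), a))   [R2 at 1]
4. k(k(a, a), k(p(a), a))  →  k(a, k(p(a), a))   [R2 at 1]
5. k(a, k(p(a), a))  →  k(p(a), a)   [R2 at ε]
6. k(p(a), a)  →  a   [R3 at ε]

a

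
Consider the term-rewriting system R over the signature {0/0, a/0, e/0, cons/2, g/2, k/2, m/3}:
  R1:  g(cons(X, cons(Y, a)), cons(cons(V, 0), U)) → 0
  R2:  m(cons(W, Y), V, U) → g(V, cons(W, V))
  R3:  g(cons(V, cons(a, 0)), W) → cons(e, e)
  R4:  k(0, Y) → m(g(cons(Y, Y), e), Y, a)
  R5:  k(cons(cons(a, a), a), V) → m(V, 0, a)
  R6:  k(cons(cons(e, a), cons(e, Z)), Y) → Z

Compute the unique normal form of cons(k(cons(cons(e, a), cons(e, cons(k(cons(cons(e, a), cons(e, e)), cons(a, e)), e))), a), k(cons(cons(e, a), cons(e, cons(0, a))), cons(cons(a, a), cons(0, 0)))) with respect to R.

1. cons(k(cons(cons(e, a), cons(e, cons(k(cons(cons(e, a), cons(e, e)), cons(a, e)), e))), a), k(cons(cons(e, a), cons(e, cons(0, a))), cons(cons(a, a), cons(0, 0))))  →  cons(cons(k(cons(cons(e, a), cons(e, e)), cons(a, e)), e), k(cons(cons(e, a), cons(e, cons(0, a))), cons(cons(a, a), cons(0, 0))))   [R6 at 1]
2. cons(cons(k(cons(cons(e, a), cons(e, e)), cons(a, e)), e), k(cons(cons(e, a), cons(e, cons(0, a))), cons(cons(a, a), cons(0, 0))))  →  cons(cons(e, e), k(cons(cons(e, a), cons(e, cons(0, a))), cons(cons(a, a), cons(0, 0))))   [R6 at 1.1]
3. cons(cons(e, e), k(cons(cons(e, a), cons(e, cons(0, a))), cons(cons(a, a), cons(0, 0))))  →  cons(cons(e, e), cons(0, a))   [R6 at 2]

cons(cons(e, e), cons(0, a))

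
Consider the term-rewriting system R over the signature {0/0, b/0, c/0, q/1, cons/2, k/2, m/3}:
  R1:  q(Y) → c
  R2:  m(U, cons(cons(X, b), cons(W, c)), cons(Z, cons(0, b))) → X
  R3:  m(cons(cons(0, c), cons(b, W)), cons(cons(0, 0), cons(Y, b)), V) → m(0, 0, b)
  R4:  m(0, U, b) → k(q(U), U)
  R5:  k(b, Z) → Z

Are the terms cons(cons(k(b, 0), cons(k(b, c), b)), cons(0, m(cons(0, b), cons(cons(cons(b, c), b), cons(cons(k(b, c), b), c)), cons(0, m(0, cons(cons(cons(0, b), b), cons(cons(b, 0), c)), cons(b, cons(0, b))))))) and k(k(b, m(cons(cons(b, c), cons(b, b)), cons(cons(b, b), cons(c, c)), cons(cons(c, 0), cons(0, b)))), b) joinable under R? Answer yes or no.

Reduce t₁ = cons(cons(k(b, 0), cons(k(b, c), b)), cons(0, m(cons(0, b), cons(cons(cons(b, c), b), cons(cons(k(b, c), b), c)), cons(0, m(0, cons(cons(cons(0, b), b), cons(cons(b, 0), c)), cons(b, cons(0, b))))))):
1. cons(cons(k(b, 0), cons(k(b, c), b)), cons(0, m(cons(0, b), cons(cons(cons(b, c), b), cons(cons(k(b, c), b), c)), cons(0, m(0, cons(cons(cons(0, b), b), cons(cons(b, 0), c)), cons(b, cons(0, b)))))))  →  cons(cons(0, cons(k(b, c), b)), cons(0, m(cons(0, b), cons(cons(cons(b, c), b), cons(cons(k(b, c), b), c)), cons(0, m(0, cons(cons(cons(0, b), b), cons(cons(b, 0), c)), cons(b, cons(0, b)))))))   [R5 at 1.1]
2. cons(cons(0, cons(k(b, c), b)), cons(0, m(cons(0, b), cons(cons(cons(b, c), b), cons(cons(k(b, c), b), c)), cons(0, m(0, cons(cons(cons(0, b), b), cons(cons(b, 0), c)), cons(b, cons(0, b)))))))  →  cons(cons(0, cons(c, b)), cons(0, m(cons(0, b), cons(cons(cons(b, c), b), cons(cons(k(b, c), b), c)), cons(0, m(0, cons(cons(cons(0, b), b), cons(cons(b, 0), c)), cons(b, cons(0, b)))))))   [R5 at 1.2.1]
3. cons(cons(0, cons(c, b)), cons(0, m(cons(0, b), cons(cons(cons(b, c), b), cons(cons(k(b, c), b), c)), cons(0, m(0, cons(cons(cons(0, b), b), cons(cons(b, 0), c)), cons(b, cons(0, b)))))))  →  cons(cons(0, cons(c, b)), cons(0, m(cons(0, b), cons(cons(cons(b, c), b), cons(cons(c, b), c)), cons(0, m(0, cons(cons(cons(0, b), b), cons(cons(b, 0), c)), cons(b, cons(0, b)))))))   [R5 at 2.2.2.2.1.1]
4. cons(cons(0, cons(c, b)), cons(0, m(cons(0, b), cons(cons(cons(b, c), b), cons(cons(c, b), c)), cons(0, m(0, cons(cons(cons(0, b), b), cons(cons(b, 0), c)), cons(b, cons(0, b)))))))  →  cons(cons(0, cons(c, b)), cons(0, m(cons(0, b), cons(cons(cons(b, c), b), cons(cons(c, b), c)), cons(0, cons(0, b)))))   [R2 at 2.2.3.2]
5. cons(cons(0, cons(c, b)), cons(0, m(cons(0, b), cons(cons(cons(b, c), b), cons(cons(c, b), c)), cons(0, cons(0, b)))))  →  cons(cons(0, cons(c, b)), cons(0, cons(b, c)))   [R2 at 2.2]

Reduce t₂ = k(k(b, m(cons(cons(b, c), cons(b, b)), cons(cons(b, b), cons(c, c)), cons(cons(c, 0), cons(0, b)))), b):
1. k(k(b, m(cons(cons(b, c), cons(b, b)), cons(cons(b, b), cons(c, c)), cons(cons(c, 0), cons(0, b)))), b)  →  k(m(cons(cons(b, c), cons(b, b)), cons(cons(b, b), cons(c, c)), cons(cons(c, 0), cons(0, b))), b)   [R5 at 1]
2. k(m(cons(cons(b, c), cons(b, b)), cons(cons(b, b), cons(c, c)), cons(cons(c, 0), cons(0, b))), b)  →  k(b, b)   [R2 at 1]
3. k(b, b)  →  b   [R5 at ε]

no — NF(t₁) = cons(cons(0, cons(c, b)), cons(0, cons(b, c))), NF(t₂) = b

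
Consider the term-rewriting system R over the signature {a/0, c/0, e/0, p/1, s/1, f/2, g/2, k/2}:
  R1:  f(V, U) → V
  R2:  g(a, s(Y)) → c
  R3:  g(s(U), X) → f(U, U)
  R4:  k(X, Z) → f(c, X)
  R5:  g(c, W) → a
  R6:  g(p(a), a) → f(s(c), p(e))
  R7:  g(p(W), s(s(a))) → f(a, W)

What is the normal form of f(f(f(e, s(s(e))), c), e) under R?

1. f(f(f(e, s(s(e))), c), e)  →  f(f(e, s(s(e))), c)   [R1 at ε]
2. f(f(e, s(s(e))), c)  →  f(e, s(s(e)))   [R1 at ε]
3. f(e, s(s(e)))  →  e   [R1 at ε]

e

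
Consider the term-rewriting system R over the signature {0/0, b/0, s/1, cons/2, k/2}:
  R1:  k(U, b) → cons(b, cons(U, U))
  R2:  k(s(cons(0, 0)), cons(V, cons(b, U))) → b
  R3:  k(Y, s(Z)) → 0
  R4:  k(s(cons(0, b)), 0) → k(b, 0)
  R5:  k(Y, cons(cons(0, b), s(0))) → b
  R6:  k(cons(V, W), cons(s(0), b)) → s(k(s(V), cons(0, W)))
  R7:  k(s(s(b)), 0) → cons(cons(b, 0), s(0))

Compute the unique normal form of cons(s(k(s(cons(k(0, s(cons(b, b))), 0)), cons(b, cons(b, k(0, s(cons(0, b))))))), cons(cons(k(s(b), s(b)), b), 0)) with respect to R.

1. cons(s(k(s(cons(k(0, s(cons(b, b))), 0)), cons(b, cons(b, k(0, s(cons(0, b))))))), cons(cons(k(s(b), s(b)), b), 0))  →  cons(s(k(s(cons(0, 0)), cons(b, cons(b, k(0, s(cons(0, b))))))), cons(cons(k(s(b), s(b)), b), 0))   [R3 at 1.1.1.1.1]
2. cons(s(k(s(cons(0, 0)), cons(b, cons(b, k(0, s(cons(0, b))))))), cons(cons(k(s(b), s(b)), b), 0))  →  cons(s(b), cons(cons(k(s(b), s(b)), b), 0))   [R2 at 1.1]
3. cons(s(b), cons(cons(k(s(b), s(b)), b), 0))  →  cons(s(b), cons(cons(0, b), 0))   [R3 at 2.1.1]

cons(s(b), cons(cons(0, b), 0))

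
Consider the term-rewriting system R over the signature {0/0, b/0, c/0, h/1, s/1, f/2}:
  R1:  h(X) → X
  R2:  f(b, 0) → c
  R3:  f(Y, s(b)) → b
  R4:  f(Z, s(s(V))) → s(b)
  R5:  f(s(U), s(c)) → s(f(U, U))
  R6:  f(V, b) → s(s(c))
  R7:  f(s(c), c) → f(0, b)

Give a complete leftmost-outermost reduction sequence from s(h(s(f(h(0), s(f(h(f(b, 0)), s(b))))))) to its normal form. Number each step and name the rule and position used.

s(s(b))

1. s(h(s(f(h(0), s(f(h(f(b, 0)), s(b)))))))  →  s(s(f(h(0), s(f(h(f(b, 0)), s(b))))))   [R1 at 1]
2. s(s(f(h(0), s(f(h(f(b, 0)), s(b))))))  →  s(s(f(0, s(f(h(f(b, 0)), s(b))))))   [R1 at 1.1.1]
3. s(s(f(0, s(f(h(f(b, 0)), s(b))))))  →  s(s(f(0, s(b))))   [R3 at 1.1.2.1]
4. s(s(f(0, s(b))))  →  s(s(b))   [R3 at 1.1]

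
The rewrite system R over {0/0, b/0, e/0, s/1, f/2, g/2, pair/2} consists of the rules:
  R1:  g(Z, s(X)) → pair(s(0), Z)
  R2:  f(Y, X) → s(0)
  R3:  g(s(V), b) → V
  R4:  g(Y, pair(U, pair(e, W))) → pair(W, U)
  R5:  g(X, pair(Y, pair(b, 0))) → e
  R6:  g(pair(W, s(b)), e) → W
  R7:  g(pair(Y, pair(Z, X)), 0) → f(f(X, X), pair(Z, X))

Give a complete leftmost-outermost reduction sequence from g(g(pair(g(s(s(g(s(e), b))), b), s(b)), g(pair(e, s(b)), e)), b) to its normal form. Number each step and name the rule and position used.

e

1. g(g(pair(g(s(s(g(s(e), b))), b), s(b)), g(pair(e, s(b)), e)), b)  →  g(g(pair(s(g(s(e), b)), s(b)), g(pair(e, s(b)), e)), b)   [R3 at 1.1.1]
2. g(g(pair(s(g(s(e), b)), s(b)), g(pair(e, s(b)), e)), b)  →  g(g(pair(s(e), s(b)), g(pair(e, s(b)), e)), b)   [R3 at 1.1.1.1]
3. g(g(pair(s(e), s(b)), g(pair(e, s(b)), e)), b)  →  g(g(pair(s(e), s(b)), e), b)   [R6 at 1.2]
4. g(g(pair(s(e), s(b)), e), b)  →  g(s(e), b)   [R6 at 1]
5. g(s(e), b)  →  e   [R3 at ε]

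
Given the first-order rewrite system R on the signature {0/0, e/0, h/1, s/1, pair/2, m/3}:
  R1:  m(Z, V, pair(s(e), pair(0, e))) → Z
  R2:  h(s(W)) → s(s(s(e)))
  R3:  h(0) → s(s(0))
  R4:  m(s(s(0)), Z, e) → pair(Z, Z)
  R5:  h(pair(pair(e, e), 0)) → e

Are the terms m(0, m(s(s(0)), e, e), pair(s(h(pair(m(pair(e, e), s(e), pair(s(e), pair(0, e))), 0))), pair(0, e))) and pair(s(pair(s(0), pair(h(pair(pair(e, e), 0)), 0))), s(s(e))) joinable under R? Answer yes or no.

Reduce t₁ = m(0, m(s(s(0)), e, e), pair(s(h(pair(m(pair(e, e), s(e), pair(s(e), pair(0, e))), 0))), pair(0, e))):
1. m(0, m(s(s(0)), e, e), pair(s(h(pair(m(pair(e, e), s(e), pair(s(e), pair(0, e))), 0))), pair(0, e)))  →  m(0, pair(e, e), pair(s(h(pair(m(pair(e, e), s(e), pair(s(e), pair(0, e))), 0))), pair(0, e)))   [R4 at 2]
2. m(0, pair(e, e), pair(s(h(pair(m(pair(e, e), s(e), pair(s(e), pair(0, e))), 0))), pair(0, e)))  →  m(0, pair(e, e), pair(s(h(pair(pair(e, e), 0))), pair(0, e)))   [R1 at 3.1.1.1.1]
3. m(0, pair(e, e), pair(s(h(pair(pair(e, e), 0))), pair(0, e)))  →  m(0, pair(e, e), pair(s(e), pair(0, e)))   [R5 at 3.1.1]
4. m(0, pair(e, e), pair(s(e), pair(0, e)))  →  0   [R1 at ε]

Reduce t₂ = pair(s(pair(s(0), pair(h(pair(pair(e, e), 0)), 0))), s(s(e))):
1. pair(s(pair(s(0), pair(h(pair(pair(e, e), 0)), 0))), s(s(e)))  →  pair(s(pair(s(0), pair(e, 0))), s(s(e)))   [R5 at 1.1.2.1]

no — NF(t₁) = 0, NF(t₂) = pair(s(pair(s(0), pair(e, 0))), s(s(e)))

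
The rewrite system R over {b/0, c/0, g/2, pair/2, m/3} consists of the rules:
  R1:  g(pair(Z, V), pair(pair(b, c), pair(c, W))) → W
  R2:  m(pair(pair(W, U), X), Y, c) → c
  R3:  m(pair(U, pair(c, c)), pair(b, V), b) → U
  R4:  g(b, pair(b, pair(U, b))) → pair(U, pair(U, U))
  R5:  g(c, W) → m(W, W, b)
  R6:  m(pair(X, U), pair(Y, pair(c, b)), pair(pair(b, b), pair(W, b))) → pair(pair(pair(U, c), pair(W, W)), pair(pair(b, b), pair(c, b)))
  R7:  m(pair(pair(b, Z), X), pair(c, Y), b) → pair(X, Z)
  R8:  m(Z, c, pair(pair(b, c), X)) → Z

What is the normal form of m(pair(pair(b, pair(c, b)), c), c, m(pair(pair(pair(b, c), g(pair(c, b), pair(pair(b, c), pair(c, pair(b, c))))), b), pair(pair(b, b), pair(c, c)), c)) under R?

c

1. m(pair(pair(b, pair(c, b)), c), c, m(pair(pair(pair(b, c), g(pair(c, b), pair(pair(b, c), pair(c, pair(b, c))))), b), pair(pair(b, b), pair(c, c)), c))  →  m(pair(pair(b, pair(c, b)), c), c, c)   [R2 at 3]
2. m(pair(pair(b, pair(c, b)), c), c, c)  →  c   [R2 at ε]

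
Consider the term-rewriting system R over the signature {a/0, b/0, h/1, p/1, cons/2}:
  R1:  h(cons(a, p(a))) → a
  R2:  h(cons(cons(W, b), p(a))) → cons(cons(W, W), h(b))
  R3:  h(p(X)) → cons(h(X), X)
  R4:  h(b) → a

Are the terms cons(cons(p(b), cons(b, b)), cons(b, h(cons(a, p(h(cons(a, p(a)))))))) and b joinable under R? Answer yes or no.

no — NF(t₁) = cons(cons(p(b), cons(b, b)), cons(b, a)), NF(t₂) = b

Reduce t₁ = cons(cons(p(b), cons(b, b)), cons(b, h(cons(a, p(h(cons(a, p(a)))))))):
1. cons(cons(p(b), cons(b, b)), cons(b, h(cons(a, p(h(cons(a, p(a))))))))  →  cons(cons(p(b), cons(b, b)), cons(b, h(cons(a, p(a)))))   [R1 at 2.2.1.2.1]
2. cons(cons(p(b), cons(b, b)), cons(b, h(cons(a, p(a)))))  →  cons(cons(p(b), cons(b, b)), cons(b, a))   [R1 at 2.2]

Reduce t₂ = b:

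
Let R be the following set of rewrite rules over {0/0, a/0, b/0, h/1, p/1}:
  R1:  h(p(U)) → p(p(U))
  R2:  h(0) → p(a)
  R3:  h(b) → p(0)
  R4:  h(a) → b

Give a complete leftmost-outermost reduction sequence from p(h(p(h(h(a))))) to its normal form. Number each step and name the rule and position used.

p(p(p(p(0))))

1. p(h(p(h(h(a)))))  →  p(p(p(h(h(a)))))   [R1 at 1]
2. p(p(p(h(h(a)))))  →  p(p(p(h(b))))   [R4 at 1.1.1.1]
3. p(p(p(h(b))))  →  p(p(p(p(0))))   [R3 at 1.1.1]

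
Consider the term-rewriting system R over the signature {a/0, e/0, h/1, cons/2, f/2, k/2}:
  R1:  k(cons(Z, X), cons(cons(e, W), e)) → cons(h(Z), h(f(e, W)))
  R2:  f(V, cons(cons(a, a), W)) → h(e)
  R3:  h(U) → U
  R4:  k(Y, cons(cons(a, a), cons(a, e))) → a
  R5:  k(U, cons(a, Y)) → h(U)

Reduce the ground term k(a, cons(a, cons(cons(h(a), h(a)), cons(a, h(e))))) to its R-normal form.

a

1. k(a, cons(a, cons(cons(h(a), h(a)), cons(a, h(e)))))  →  h(a)   [R5 at ε]
2. h(a)  →  a   [R3 at ε]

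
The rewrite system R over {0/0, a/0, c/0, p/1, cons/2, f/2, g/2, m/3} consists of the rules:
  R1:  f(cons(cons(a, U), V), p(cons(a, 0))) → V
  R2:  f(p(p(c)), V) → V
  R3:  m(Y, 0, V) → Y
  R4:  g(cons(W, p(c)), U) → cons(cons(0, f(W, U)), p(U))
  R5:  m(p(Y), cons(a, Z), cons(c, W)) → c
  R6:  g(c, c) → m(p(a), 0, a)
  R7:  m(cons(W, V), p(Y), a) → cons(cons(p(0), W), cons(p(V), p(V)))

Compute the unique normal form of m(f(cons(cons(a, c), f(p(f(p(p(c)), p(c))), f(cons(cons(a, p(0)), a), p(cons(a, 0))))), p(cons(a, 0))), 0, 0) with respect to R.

1. m(f(cons(cons(a, c), f(p(f(p(p(c)), p(c))), f(cons(cons(a, p(0)), a), p(cons(a, 0))))), p(cons(a, 0))), 0, 0)  →  f(cons(cons(a, c), f(p(f(p(p(c)), p(c))), f(cons(cons(a, p(0)), a), p(cons(a, 0))))), p(cons(a, 0)))   [R3 at ε]
2. f(cons(cons(a, c), f(p(f(p(p(c)), p(c))), f(cons(cons(a, p(0)), a), p(cons(a, 0))))), p(cons(a, 0)))  →  f(p(f(p(p(c)), p(c))), f(cons(cons(a, p(0)), a), p(cons(a, 0))))   [R1 at ε]
3. f(p(f(p(p(c)), p(c))), f(cons(cons(a, p(0)), a), p(cons(a, 0))))  →  f(p(p(c)), f(cons(cons(a, p(0)), a), p(cons(a, 0))))   [R2 at 1.1]
4. f(p(p(c)), f(cons(cons(a, p(0)), a), p(cons(a, 0))))  →  f(cons(cons(a, p(0)), a), p(cons(a, 0)))   [R2 at ε]
5. f(cons(cons(a, p(0)), a), p(cons(a, 0)))  →  a   [R1 at ε]

a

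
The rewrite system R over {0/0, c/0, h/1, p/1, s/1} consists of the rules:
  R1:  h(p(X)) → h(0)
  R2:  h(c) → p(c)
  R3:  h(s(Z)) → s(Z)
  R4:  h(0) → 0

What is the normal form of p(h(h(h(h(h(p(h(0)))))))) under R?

1. p(h(h(h(h(h(p(h(0))))))))  →  p(h(h(h(h(h(0))))))   [R1 at 1.1.1.1.1]
2. p(h(h(h(h(h(0))))))  →  p(h(h(h(h(0)))))   [R4 at 1.1.1.1.1]
3. p(h(h(h(h(0)))))  →  p(h(h(h(0))))   [R4 at 1.1.1.1]
4. p(h(h(h(0))))  →  p(h(h(0)))   [R4 at 1.1.1]
5. p(h(h(0)))  →  p(h(0))   [R4 at 1.1]
6. p(h(0))  →  p(0)   [R4 at 1]

p(0)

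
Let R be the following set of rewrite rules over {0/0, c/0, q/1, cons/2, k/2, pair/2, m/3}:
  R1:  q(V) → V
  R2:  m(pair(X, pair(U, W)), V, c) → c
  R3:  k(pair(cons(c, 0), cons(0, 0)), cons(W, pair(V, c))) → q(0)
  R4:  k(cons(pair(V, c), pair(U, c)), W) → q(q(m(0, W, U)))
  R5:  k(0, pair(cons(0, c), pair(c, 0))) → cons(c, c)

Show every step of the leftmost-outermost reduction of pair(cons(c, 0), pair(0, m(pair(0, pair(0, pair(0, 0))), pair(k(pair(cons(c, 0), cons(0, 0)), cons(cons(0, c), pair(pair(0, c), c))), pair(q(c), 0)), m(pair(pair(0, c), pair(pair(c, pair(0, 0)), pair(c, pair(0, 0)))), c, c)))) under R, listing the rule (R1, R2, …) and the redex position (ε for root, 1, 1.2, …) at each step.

1. pair(cons(c, 0), pair(0, m(pair(0, pair(0, pair(0, 0))), pair(k(pair(cons(c, 0), cons(0, 0)), cons(cons(0, c), pair(pair(0, c), c))), pair(q(c), 0)), m(pair(pair(0, c), pair(pair(c, pair(0, 0)), pair(c, pair(0, 0)))), c, c))))  →  pair(cons(c, 0), pair(0, m(pair(0, pair(0, pair(0, 0))), pair(q(0), pair(q(c), 0)), m(pair(pair(0, c), pair(pair(c, pair(0, 0)), pair(c, pair(0, 0)))), c, c))))   [R3 at 2.2.2.1]
2. pair(cons(c, 0), pair(0, m(pair(0, pair(0, pair(0, 0))), pair(q(0), pair(q(c), 0)), m(pair(pair(0, c), pair(pair(c, pair(0, 0)), pair(c, pair(0, 0)))), c, c))))  →  pair(cons(c, 0), pair(0, m(pair(0, pair(0, pair(0, 0))), pair(0, pair(q(c), 0)), m(pair(pair(0, c), pair(pair(c, pair(0, 0)), pair(c, pair(0, 0)))), c, c))))   [R1 at 2.2.2.1]
3. pair(cons(c, 0), pair(0, m(pair(0, pair(0, pair(0, 0))), pair(0, pair(q(c), 0)), m(pair(pair(0, c), pair(pair(c, pair(0, 0)), pair(c, pair(0, 0)))), c, c))))  →  pair(cons(c, 0), pair(0, m(pair(0, pair(0, pair(0, 0))), pair(0, pair(c, 0)), m(pair(pair(0, c), pair(pair(c, pair(0, 0)), pair(c, pair(0, 0)))), c, c))))   [R1 at 2.2.2.2.1]
4. pair(cons(c, 0), pair(0, m(pair(0, pair(0, pair(0, 0))), pair(0, pair(c, 0)), m(pair(pair(0, c), pair(pair(c, pair(0, 0)), pair(c, pair(0, 0)))), c, c))))  →  pair(cons(c, 0), pair(0, m(pair(0, pair(0, pair(0, 0))), pair(0, pair(c, 0)), c)))   [R2 at 2.2.3]
5. pair(cons(c, 0), pair(0, m(pair(0, pair(0, pair(0, 0))), pair(0, pair(c, 0)), c)))  →  pair(cons(c, 0), pair(0, c))   [R2 at 2.2]

pair(cons(c, 0), pair(0, c))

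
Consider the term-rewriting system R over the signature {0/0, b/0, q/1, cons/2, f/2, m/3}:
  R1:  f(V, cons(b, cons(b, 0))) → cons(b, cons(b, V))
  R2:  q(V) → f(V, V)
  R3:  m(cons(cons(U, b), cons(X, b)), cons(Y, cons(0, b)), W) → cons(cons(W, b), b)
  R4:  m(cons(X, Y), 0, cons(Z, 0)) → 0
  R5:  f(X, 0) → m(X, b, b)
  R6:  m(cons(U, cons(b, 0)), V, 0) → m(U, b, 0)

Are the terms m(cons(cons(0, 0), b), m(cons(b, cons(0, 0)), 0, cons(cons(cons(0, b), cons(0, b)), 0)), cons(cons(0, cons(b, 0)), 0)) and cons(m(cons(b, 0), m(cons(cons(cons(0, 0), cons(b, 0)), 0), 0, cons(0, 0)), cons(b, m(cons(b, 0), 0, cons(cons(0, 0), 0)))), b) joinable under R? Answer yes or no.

Reduce t₁ = m(cons(cons(0, 0), b), m(cons(b, cons(0, 0)), 0, cons(cons(cons(0, b), cons(0, b)), 0)), cons(cons(0, cons(b, 0)), 0)):
1. m(cons(cons(0, 0), b), m(cons(b, cons(0, 0)), 0, cons(cons(cons(0, b), cons(0, b)), 0)), cons(cons(0, cons(b, 0)), 0))  →  m(cons(cons(0, 0), b), 0, cons(cons(0, cons(b, 0)), 0))   [R4 at 2]
2. m(cons(cons(0, 0), b), 0, cons(cons(0, cons(b, 0)), 0))  →  0   [R4 at ε]

Reduce t₂ = cons(m(cons(b, 0), m(cons(cons(cons(0, 0), cons(b, 0)), 0), 0, cons(0, 0)), cons(b, m(cons(b, 0), 0, cons(cons(0, 0), 0)))), b):
1. cons(m(cons(b, 0), m(cons(cons(cons(0, 0), cons(b, 0)), 0), 0, cons(0, 0)), cons(b, m(cons(b, 0), 0, cons(cons(0, 0), 0)))), b)  →  cons(m(cons(b, 0), 0, cons(b, m(cons(b, 0), 0, cons(cons(0, 0), 0)))), b)   [R4 at 1.2]
2. cons(m(cons(b, 0), 0, cons(b, m(cons(b, 0), 0, cons(cons(0, 0), 0)))), b)  →  cons(m(cons(b, 0), 0, cons(b, 0)), b)   [R4 at 1.3.2]
3. cons(m(cons(b, 0), 0, cons(b, 0)), b)  →  cons(0, b)   [R4 at 1]

no — NF(t₁) = 0, NF(t₂) = cons(0, b)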